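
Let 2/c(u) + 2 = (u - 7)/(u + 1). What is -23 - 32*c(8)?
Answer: 185/17 ≈ 10.882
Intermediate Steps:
c(u) = 2/(-2 + (-7 + u)/(1 + u)) (c(u) = 2/(-2 + (u - 7)/(u + 1)) = 2/(-2 + (-7 + u)/(1 + u)))
-23 - 32*c(8) = -23 - 64*(-1 - 1*8)/(9 + 8) = -23 - 64*(-1 - 8)/17 = -23 - 64*(-9)/17 = -23 - 32*(-18/17) = -23 + 576/17 = 185/17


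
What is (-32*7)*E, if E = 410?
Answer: -91840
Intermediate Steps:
(-32*7)*E = -32*7*410 = -224*410 = -91840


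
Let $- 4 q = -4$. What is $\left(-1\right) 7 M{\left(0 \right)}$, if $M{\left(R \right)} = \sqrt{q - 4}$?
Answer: $- 7 i \sqrt{3} \approx - 12.124 i$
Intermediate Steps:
$q = 1$ ($q = \left(- \frac{1}{4}\right) \left(-4\right) = 1$)
$M{\left(R \right)} = i \sqrt{3}$ ($M{\left(R \right)} = \sqrt{1 - 4} = \sqrt{-3} = i \sqrt{3}$)
$\left(-1\right) 7 M{\left(0 \right)} = \left(-1\right) 7 i \sqrt{3} = - 7 i \sqrt{3}$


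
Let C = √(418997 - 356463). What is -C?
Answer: -√62534 ≈ -250.07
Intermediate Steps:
C = √62534 ≈ 250.07
-C = -√62534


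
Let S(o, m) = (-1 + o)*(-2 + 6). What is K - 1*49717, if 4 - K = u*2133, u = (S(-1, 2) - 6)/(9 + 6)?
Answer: -238611/5 ≈ -47722.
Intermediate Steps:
S(o, m) = -4 + 4*o (S(o, m) = (-1 + o)*4 = -4 + 4*o)
u = -14/15 (u = ((-4 + 4*(-1)) - 6)/(9 + 6) = ((-4 - 4) - 6)/15 = (-8 - 6)*(1/15) = -14*1/15 = -14/15 ≈ -0.93333)
K = 9974/5 (K = 4 - (-14)*2133/15 = 4 - 1*(-9954/5) = 4 + 9954/5 = 9974/5 ≈ 1994.8)
K - 1*49717 = 9974/5 - 1*49717 = 9974/5 - 49717 = -238611/5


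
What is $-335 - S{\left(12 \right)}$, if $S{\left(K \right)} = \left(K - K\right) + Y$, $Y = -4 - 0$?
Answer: $-331$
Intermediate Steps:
$Y = -4$ ($Y = -4 + 0 = -4$)
$S{\left(K \right)} = -4$ ($S{\left(K \right)} = \left(K - K\right) - 4 = 0 - 4 = -4$)
$-335 - S{\left(12 \right)} = -335 - -4 = -335 + 4 = -331$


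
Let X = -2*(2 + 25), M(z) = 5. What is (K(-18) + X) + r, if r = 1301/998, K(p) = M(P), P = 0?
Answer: -47601/998 ≈ -47.696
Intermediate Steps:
K(p) = 5
r = 1301/998 (r = 1301*(1/998) = 1301/998 ≈ 1.3036)
X = -54 (X = -2*27 = -54)
(K(-18) + X) + r = (5 - 54) + 1301/998 = -49 + 1301/998 = -47601/998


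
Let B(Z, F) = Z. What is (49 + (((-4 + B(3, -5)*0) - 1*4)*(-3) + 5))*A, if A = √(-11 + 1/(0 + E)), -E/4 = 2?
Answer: 39*I*√178/2 ≈ 260.16*I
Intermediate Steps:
E = -8 (E = -4*2 = -8)
A = I*√178/4 (A = √(-11 + 1/(0 - 8)) = √(-11 + 1/(-8)) = √(-11 - ⅛) = √(-89/8) = I*√178/4 ≈ 3.3354*I)
(49 + (((-4 + B(3, -5)*0) - 1*4)*(-3) + 5))*A = (49 + (((-4 + 3*0) - 1*4)*(-3) + 5))*(I*√178/4) = (49 + (((-4 + 0) - 4)*(-3) + 5))*(I*√178/4) = (49 + ((-4 - 4)*(-3) + 5))*(I*√178/4) = (49 + (-8*(-3) + 5))*(I*√178/4) = (49 + (24 + 5))*(I*√178/4) = (49 + 29)*(I*√178/4) = 78*(I*√178/4) = 39*I*√178/2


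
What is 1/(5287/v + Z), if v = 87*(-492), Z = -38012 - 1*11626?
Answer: -42804/2124710239 ≈ -2.0146e-5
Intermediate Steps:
Z = -49638 (Z = -38012 - 11626 = -49638)
v = -42804
1/(5287/v + Z) = 1/(5287/(-42804) - 49638) = 1/(5287*(-1/42804) - 49638) = 1/(-5287/42804 - 49638) = 1/(-2124710239/42804) = -42804/2124710239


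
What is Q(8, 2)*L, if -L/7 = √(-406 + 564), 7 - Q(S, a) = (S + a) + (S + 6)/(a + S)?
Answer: 154*√158/5 ≈ 387.15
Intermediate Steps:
Q(S, a) = 7 - S - a - (6 + S)/(S + a) (Q(S, a) = 7 - ((S + a) + (S + 6)/(a + S)) = 7 - ((S + a) + (6 + S)/(S + a)) = 7 - (S + a + (6 + S)/(S + a)) = 7 + (-S - a - (6 + S)/(S + a)) = 7 - S - a - (6 + S)/(S + a))
L = -7*√158 (L = -7*√(-406 + 564) = -7*√158 ≈ -87.989)
Q(8, 2)*L = ((-6 - 1*8² - 1*2² + 6*8 + 7*2 - 2*8*2)/(8 + 2))*(-7*√158) = ((-6 - 1*64 - 1*4 + 48 + 14 - 32)/10)*(-7*√158) = ((-6 - 64 - 4 + 48 + 14 - 32)/10)*(-7*√158) = ((⅒)*(-44))*(-7*√158) = -(-154)*√158/5 = 154*√158/5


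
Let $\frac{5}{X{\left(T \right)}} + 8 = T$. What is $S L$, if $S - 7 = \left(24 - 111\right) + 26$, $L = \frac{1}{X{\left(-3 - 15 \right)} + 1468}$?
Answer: $- \frac{468}{12721} \approx -0.03679$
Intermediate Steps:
$X{\left(T \right)} = \frac{5}{-8 + T}$
$L = \frac{26}{38163}$ ($L = \frac{1}{\frac{5}{-8 - 18} + 1468} = \frac{1}{\frac{5}{-26} + 1468} = \frac{1}{5 \left(- \frac{1}{26}\right) + 1468} = \frac{1}{- \frac{5}{26} + 1468} = \frac{1}{\frac{38163}{26}} = \frac{26}{38163} \approx 0.00068129$)
$S = -54$ ($S = 7 + \left(\left(24 - 111\right) + 26\right) = 7 + \left(-87 + 26\right) = 7 - 61 = -54$)
$S L = \left(-54\right) \frac{26}{38163} = - \frac{468}{12721}$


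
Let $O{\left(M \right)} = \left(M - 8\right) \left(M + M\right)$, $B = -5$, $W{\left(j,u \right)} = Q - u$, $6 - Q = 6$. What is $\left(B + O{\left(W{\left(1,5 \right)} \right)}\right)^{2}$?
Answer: $15625$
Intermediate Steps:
$Q = 0$ ($Q = 6 - 6 = 0$)
$W{\left(j,u \right)} = - u$ ($W{\left(j,u \right)} = 0 - u = - u$)
$O{\left(M \right)} = 2 M \left(-8 + M\right)$ ($O{\left(M \right)} = \left(-8 + M\right) 2 M = 2 M \left(-8 + M\right)$)
$\left(B + O{\left(W{\left(1,5 \right)} \right)}\right)^{2} = \left(-5 + 2 \left(\left(-1\right) 5\right) \left(-8 - 5\right)\right)^{2} = \left(-5 + 2 \left(-5\right) \left(-8 - 5\right)\right)^{2} = \left(-5 + 2 \left(-5\right) \left(-13\right)\right)^{2} = \left(-5 + 130\right)^{2} = 125^{2} = 15625$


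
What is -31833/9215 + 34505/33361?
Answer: -744017138/307421615 ≈ -2.4202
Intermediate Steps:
-31833/9215 + 34505/33361 = -744017138/307421615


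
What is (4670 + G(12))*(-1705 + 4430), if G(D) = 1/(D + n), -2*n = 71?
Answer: 598104800/47 ≈ 1.2726e+7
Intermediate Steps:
n = -71/2 (n = -1/2*71 = -71/2 ≈ -35.500)
G(D) = 1/(-71/2 + D) (G(D) = 1/(D - 71/2) = 1/(-71/2 + D))
(4670 + G(12))*(-1705 + 4430) = (4670 + 2/(-71 + 2*12))*(-1705 + 4430) = (4670 + 2/(-71 + 24))*2725 = (4670 + 2/(-47))*2725 = (4670 + 2*(-1/47))*2725 = (4670 - 2/47)*2725 = (219488/47)*2725 = 598104800/47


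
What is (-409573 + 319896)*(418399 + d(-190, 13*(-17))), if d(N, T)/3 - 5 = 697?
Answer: -37709626885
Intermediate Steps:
d(N, T) = 2106 (d(N, T) = 15 + 3*697 = 15 + 2091 = 2106)
(-409573 + 319896)*(418399 + d(-190, 13*(-17))) = (-409573 + 319896)*(418399 + 2106) = -89677*420505 = -37709626885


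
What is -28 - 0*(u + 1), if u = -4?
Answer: -28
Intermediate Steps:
-28 - 0*(u + 1) = -28 - 0*(-4 + 1) = -28 - 0*(-3) = -28 - 4*0 = -28 + 0 = -28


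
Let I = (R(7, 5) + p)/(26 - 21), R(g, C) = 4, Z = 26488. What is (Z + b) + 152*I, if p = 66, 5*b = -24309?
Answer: 118771/5 ≈ 23754.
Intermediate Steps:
b = -24309/5 (b = (⅕)*(-24309) = -24309/5 ≈ -4861.8)
I = 14 (I = (4 + 66)/(26 - 21) = 70/5 = 70*(⅕) = 14)
(Z + b) + 152*I = (26488 - 24309/5) + 152*14 = 108131/5 + 2128 = 118771/5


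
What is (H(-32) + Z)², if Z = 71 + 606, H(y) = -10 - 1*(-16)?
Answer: 466489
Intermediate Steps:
H(y) = 6 (H(y) = -10 + 16 = 6)
Z = 677
(H(-32) + Z)² = (6 + 677)² = 683² = 466489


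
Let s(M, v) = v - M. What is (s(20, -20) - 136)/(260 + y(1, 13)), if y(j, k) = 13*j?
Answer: -176/273 ≈ -0.64469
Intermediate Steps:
(s(20, -20) - 136)/(260 + y(1, 13)) = ((-20 - 1*20) - 136)/(260 + 13*1) = ((-20 - 20) - 136)/(260 + 13) = (-40 - 136)/273 = -176*1/273 = -176/273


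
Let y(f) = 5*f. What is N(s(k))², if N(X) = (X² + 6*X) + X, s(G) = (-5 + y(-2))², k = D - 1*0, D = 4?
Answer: 2724840000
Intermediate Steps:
k = 4 (k = 4 - 1*0 = 4 + 0 = 4)
s(G) = 225 (s(G) = (-5 + 5*(-2))² = (-5 - 10)² = (-15)² = 225)
N(X) = X² + 7*X
N(s(k))² = (225*(7 + 225))² = (225*232)² = 52200² = 2724840000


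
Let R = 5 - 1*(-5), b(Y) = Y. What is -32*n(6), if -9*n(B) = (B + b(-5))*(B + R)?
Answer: 512/9 ≈ 56.889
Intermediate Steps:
R = 10 (R = 5 + 5 = 10)
n(B) = -(-5 + B)*(10 + B)/9 (n(B) = -(B - 5)*(B + 10)/9 = -(-5 + B)*(10 + B)/9)
-32*n(6) = -32*(50/9 - 5/9*6 - 1/9*6**2) = -32*(50/9 - 10/3 - 1/9*36) = -32*(50/9 - 10/3 - 4) = -32*(-16/9) = 512/9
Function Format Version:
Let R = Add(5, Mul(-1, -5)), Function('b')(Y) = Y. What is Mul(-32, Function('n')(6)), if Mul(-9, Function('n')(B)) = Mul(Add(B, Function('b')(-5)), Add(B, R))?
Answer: Rational(512, 9) ≈ 56.889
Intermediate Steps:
R = 10 (R = Add(5, 5) = 10)
Function('n')(B) = Mul(Rational(-1, 9), Add(-5, B), Add(10, B)) (Function('n')(B) = Mul(Rational(-1, 9), Mul(Add(B, -5), Add(B, 10))) = Mul(Rational(-1, 9), Mul(Add(-5, B), Add(10, B))) = Mul(Rational(-1, 9), Add(-5, B), Add(10, B)))
Mul(-32, Function('n')(6)) = Mul(-32, Add(Rational(50, 9), Mul(Rational(-5, 9), 6), Mul(Rational(-1, 9), Pow(6, 2)))) = Mul(-32, Add(Rational(50, 9), Rational(-10, 3), Mul(Rational(-1, 9), 36))) = Mul(-32, Add(Rational(50, 9), Rational(-10, 3), -4)) = Mul(-32, Rational(-16, 9)) = Rational(512, 9)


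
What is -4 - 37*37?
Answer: -1373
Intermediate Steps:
-4 - 37*37 = -4 - 1369 = -1373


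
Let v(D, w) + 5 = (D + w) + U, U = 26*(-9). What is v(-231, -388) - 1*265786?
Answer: -266644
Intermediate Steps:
U = -234
v(D, w) = -239 + D + w (v(D, w) = -5 + ((D + w) - 234) = -5 + (-234 + D + w) = -239 + D + w)
v(-231, -388) - 1*265786 = (-239 - 231 - 388) - 1*265786 = -858 - 265786 = -266644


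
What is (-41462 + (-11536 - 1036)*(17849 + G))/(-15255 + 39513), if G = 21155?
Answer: -245199875/12129 ≈ -20216.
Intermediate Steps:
(-41462 + (-11536 - 1036)*(17849 + G))/(-15255 + 39513) = (-41462 + (-11536 - 1036)*(17849 + 21155))/(-15255 + 39513) = (-41462 - 12572*39004)/24258 = (-41462 - 490358288)*(1/24258) = -490399750*1/24258 = -245199875/12129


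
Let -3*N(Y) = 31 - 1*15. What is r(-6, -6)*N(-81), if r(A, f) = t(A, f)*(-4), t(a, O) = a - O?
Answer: 0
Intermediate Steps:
N(Y) = -16/3 (N(Y) = -(31 - 1*15)/3 = -(31 - 15)/3 = -1/3*16 = -16/3)
r(A, f) = -4*A + 4*f (r(A, f) = (A - f)*(-4) = -4*A + 4*f)
r(-6, -6)*N(-81) = (-4*(-6) + 4*(-6))*(-16/3) = (24 - 24)*(-16/3) = 0*(-16/3) = 0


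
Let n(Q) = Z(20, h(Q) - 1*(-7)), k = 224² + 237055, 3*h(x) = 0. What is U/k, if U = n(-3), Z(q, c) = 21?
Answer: 3/41033 ≈ 7.3112e-5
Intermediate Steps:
h(x) = 0 (h(x) = (⅓)*0 = 0)
k = 287231 (k = 50176 + 237055 = 287231)
n(Q) = 21
U = 21
U/k = 21/287231 = 21*(1/287231) = 3/41033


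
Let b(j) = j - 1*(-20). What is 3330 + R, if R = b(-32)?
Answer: 3318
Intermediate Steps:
b(j) = 20 + j (b(j) = j + 20 = 20 + j)
R = -12 (R = 20 - 32 = -12)
3330 + R = 3330 - 12 = 3318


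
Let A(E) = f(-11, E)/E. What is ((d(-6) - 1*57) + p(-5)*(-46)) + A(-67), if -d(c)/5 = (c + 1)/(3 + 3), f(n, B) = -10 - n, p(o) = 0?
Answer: -21245/402 ≈ -52.848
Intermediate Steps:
d(c) = -⅚ - 5*c/6 (d(c) = -5*(c + 1)/(3 + 3) = -5*(1 + c)/6 = -5*(⅙ + c/6) = -⅚ - 5*c/6)
A(E) = 1/E (A(E) = (-10 - 1*(-11))/E = (-10 + 11)/E = 1/E)
((d(-6) - 1*57) + p(-5)*(-46)) + A(-67) = (((-⅚ - ⅚*(-6)) - 1*57) + 0*(-46)) + 1/(-67) = (((-⅚ + 5) - 57) + 0) - 1/67 = ((25/6 - 57) + 0) - 1/67 = (-317/6 + 0) - 1/67 = -317/6 - 1/67 = -21245/402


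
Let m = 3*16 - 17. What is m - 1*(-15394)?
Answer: 15425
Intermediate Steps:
m = 31 (m = 48 - 17 = 31)
m - 1*(-15394) = 31 - 1*(-15394) = 31 + 15394 = 15425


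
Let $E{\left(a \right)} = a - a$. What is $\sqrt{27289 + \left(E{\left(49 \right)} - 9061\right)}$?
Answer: $14 \sqrt{93} \approx 135.01$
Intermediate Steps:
$E{\left(a \right)} = 0$
$\sqrt{27289 + \left(E{\left(49 \right)} - 9061\right)} = \sqrt{27289 + \left(0 - 9061\right)} = \sqrt{27289 - 9061} = \sqrt{18228} = 14 \sqrt{93}$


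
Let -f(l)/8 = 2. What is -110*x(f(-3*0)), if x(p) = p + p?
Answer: 3520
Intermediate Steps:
f(l) = -16 (f(l) = -8*2 = -16)
x(p) = 2*p
-110*x(f(-3*0)) = -220*(-16) = -110*(-32) = 3520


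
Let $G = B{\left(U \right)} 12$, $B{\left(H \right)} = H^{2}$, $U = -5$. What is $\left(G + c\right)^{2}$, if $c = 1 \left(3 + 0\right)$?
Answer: $91809$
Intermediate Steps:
$c = 3$ ($c = 1 \cdot 3 = 3$)
$G = 300$ ($G = \left(-5\right)^{2} \cdot 12 = 25 \cdot 12 = 300$)
$\left(G + c\right)^{2} = \left(300 + 3\right)^{2} = 303^{2} = 91809$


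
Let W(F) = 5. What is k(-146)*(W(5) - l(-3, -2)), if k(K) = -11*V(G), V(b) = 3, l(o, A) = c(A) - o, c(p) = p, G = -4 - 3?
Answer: -132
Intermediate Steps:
G = -7
l(o, A) = A - o
k(K) = -33 (k(K) = -11*3 = -33)
k(-146)*(W(5) - l(-3, -2)) = -33*(5 - (-2 - 1*(-3))) = -33*(5 - (-2 + 3)) = -33*(5 - 1*1) = -33*(5 - 1) = -33*4 = -132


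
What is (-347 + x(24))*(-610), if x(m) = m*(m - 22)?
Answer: 182390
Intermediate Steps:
x(m) = m*(-22 + m)
(-347 + x(24))*(-610) = (-347 + 24*(-22 + 24))*(-610) = (-347 + 24*2)*(-610) = (-347 + 48)*(-610) = -299*(-610) = 182390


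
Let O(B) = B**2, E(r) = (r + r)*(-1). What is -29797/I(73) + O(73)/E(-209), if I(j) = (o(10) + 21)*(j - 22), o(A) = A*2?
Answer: -1312207/874038 ≈ -1.5013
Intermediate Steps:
E(r) = -2*r (E(r) = (2*r)*(-1) = -2*r)
o(A) = 2*A
I(j) = -902 + 41*j (I(j) = (2*10 + 21)*(j - 22) = (20 + 21)*(-22 + j) = 41*(-22 + j) = -902 + 41*j)
-29797/I(73) + O(73)/E(-209) = -29797/(-902 + 41*73) + 73**2/((-2*(-209))) = -29797/(-902 + 2993) + 5329/418 = -29797/2091 + 5329*(1/418) = -29797*1/2091 + 5329/418 = -29797/2091 + 5329/418 = -1312207/874038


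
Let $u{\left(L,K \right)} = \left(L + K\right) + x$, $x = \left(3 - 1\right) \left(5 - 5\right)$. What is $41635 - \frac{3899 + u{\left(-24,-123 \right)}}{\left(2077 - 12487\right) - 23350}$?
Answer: $\frac{175700169}{4220} \approx 41635.0$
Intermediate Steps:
$x = 0$ ($x = \left(3 - 1\right) 0 = 2 \cdot 0 = 0$)
$u{\left(L,K \right)} = K + L$ ($u{\left(L,K \right)} = \left(L + K\right) + 0 = \left(K + L\right) + 0 = K + L$)
$41635 - \frac{3899 + u{\left(-24,-123 \right)}}{\left(2077 - 12487\right) - 23350} = 41635 - \frac{3899 - 147}{\left(2077 - 12487\right) - 23350} = 41635 - \frac{3899 - 147}{-10410 - 23350} = 41635 - \frac{3752}{-33760} = 41635 - 3752 \left(- \frac{1}{33760}\right) = 41635 - - \frac{469}{4220} = 41635 + \frac{469}{4220} = \frac{175700169}{4220}$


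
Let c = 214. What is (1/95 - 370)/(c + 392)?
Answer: -35149/57570 ≈ -0.61054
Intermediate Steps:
(1/95 - 370)/(c + 392) = (1/95 - 370)/(214 + 392) = (1/95 - 370)/606 = -35149/95*1/606 = -35149/57570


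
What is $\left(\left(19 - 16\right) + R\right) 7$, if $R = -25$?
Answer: $-154$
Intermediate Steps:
$\left(\left(19 - 16\right) + R\right) 7 = \left(\left(19 - 16\right) - 25\right) 7 = \left(3 - 25\right) 7 = \left(-22\right) 7 = -154$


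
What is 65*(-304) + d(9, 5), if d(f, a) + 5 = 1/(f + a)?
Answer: -276709/14 ≈ -19765.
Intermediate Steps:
d(f, a) = -5 + 1/(a + f) (d(f, a) = -5 + 1/(f + a) = -5 + 1/(a + f))
65*(-304) + d(9, 5) = 65*(-304) + (1 - 5*5 - 5*9)/(5 + 9) = -19760 + (1 - 25 - 45)/14 = -19760 + (1/14)*(-69) = -19760 - 69/14 = -276709/14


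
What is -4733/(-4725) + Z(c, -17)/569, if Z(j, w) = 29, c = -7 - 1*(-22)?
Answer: 2830102/2688525 ≈ 1.0527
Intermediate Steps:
c = 15 (c = -7 + 22 = 15)
-4733/(-4725) + Z(c, -17)/569 = -4733/(-4725) + 29/569 = -4733*(-1/4725) + 29*(1/569) = 4733/4725 + 29/569 = 2830102/2688525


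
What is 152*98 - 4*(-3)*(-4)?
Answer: 14848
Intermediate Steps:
152*98 - 4*(-3)*(-4) = 14896 + 12*(-4) = 14896 - 48 = 14848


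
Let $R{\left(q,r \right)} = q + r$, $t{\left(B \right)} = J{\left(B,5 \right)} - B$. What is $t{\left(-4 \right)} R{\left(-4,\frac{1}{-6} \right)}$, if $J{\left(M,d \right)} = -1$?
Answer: $- \frac{25}{2} \approx -12.5$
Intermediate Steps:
$t{\left(B \right)} = -1 - B$
$t{\left(-4 \right)} R{\left(-4,\frac{1}{-6} \right)} = \left(-1 - -4\right) \left(-4 + \frac{1}{-6}\right) = \left(-1 + 4\right) \left(-4 - \frac{1}{6}\right) = 3 \left(- \frac{25}{6}\right) = - \frac{25}{2}$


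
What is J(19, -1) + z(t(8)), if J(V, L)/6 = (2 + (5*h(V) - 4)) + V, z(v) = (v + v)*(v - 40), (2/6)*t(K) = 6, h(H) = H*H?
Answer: 10140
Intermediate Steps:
h(H) = H²
t(K) = 18 (t(K) = 3*6 = 18)
z(v) = 2*v*(-40 + v) (z(v) = (2*v)*(-40 + v) = 2*v*(-40 + v))
J(V, L) = -12 + 6*V + 30*V² (J(V, L) = 6*((2 + (5*V² - 4)) + V) = 6*((2 + (-4 + 5*V²)) + V) = 6*((-2 + 5*V²) + V) = 6*(-2 + V + 5*V²) = -12 + 6*V + 30*V²)
J(19, -1) + z(t(8)) = (-12 + 6*19 + 30*19²) + 2*18*(-40 + 18) = (-12 + 114 + 30*361) + 2*18*(-22) = (-12 + 114 + 10830) - 792 = 10932 - 792 = 10140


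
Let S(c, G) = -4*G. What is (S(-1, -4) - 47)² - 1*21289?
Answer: -20328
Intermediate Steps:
(S(-1, -4) - 47)² - 1*21289 = (-4*(-4) - 47)² - 1*21289 = (16 - 47)² - 21289 = (-31)² - 21289 = 961 - 21289 = -20328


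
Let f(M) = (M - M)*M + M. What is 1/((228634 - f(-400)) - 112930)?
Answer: 1/116104 ≈ 8.6130e-6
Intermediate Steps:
f(M) = M (f(M) = 0*M + M = 0 + M = M)
1/((228634 - f(-400)) - 112930) = 1/((228634 - 1*(-400)) - 112930) = 1/((228634 + 400) - 112930) = 1/(229034 - 112930) = 1/116104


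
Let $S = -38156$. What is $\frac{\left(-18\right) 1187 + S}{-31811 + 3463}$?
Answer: $\frac{29761}{14174} \approx 2.0997$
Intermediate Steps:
$\frac{\left(-18\right) 1187 + S}{-31811 + 3463} = \frac{\left(-18\right) 1187 - 38156}{-31811 + 3463} = \frac{-21366 - 38156}{-28348} = \left(-59522\right) \left(- \frac{1}{28348}\right) = \frac{29761}{14174}$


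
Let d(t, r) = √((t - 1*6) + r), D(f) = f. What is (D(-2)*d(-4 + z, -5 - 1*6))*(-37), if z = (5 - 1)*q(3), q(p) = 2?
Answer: 74*I*√13 ≈ 266.81*I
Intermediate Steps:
z = 8 (z = (5 - 1)*2 = 4*2 = 8)
d(t, r) = √(-6 + r + t) (d(t, r) = √((t - 6) + r) = √((-6 + t) + r) = √(-6 + r + t))
(D(-2)*d(-4 + z, -5 - 1*6))*(-37) = -2*√(-6 + (-5 - 1*6) + (-4 + 8))*(-37) = -2*√(-6 + (-5 - 6) + 4)*(-37) = -2*√(-6 - 11 + 4)*(-37) = -2*I*√13*(-37) = 74*I*√13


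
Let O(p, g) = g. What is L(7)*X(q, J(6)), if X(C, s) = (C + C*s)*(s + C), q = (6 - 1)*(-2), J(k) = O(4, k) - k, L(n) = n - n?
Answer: 0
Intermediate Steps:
L(n) = 0
J(k) = 0 (J(k) = k - k = 0)
q = -10 (q = 5*(-2) = -10)
X(C, s) = (C + s)*(C + C*s) (X(C, s) = (C + C*s)*(C + s) = (C + s)*(C + C*s))
L(7)*X(q, J(6)) = 0*(-10*(-10 + 0 + 0² - 10*0)) = 0*(-10*(-10 + 0 + 0 + 0)) = 0*(-10*(-10)) = 0*100 = 0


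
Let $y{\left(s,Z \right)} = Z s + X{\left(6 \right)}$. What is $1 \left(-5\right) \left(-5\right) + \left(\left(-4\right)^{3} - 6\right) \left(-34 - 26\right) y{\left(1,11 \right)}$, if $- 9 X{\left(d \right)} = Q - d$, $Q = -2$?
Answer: $\frac{149875}{3} \approx 49958.0$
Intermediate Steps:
$X{\left(d \right)} = \frac{2}{9} + \frac{d}{9}$ ($X{\left(d \right)} = - \frac{-2 - d}{9} = \frac{2}{9} + \frac{d}{9}$)
$y{\left(s,Z \right)} = \frac{8}{9} + Z s$ ($y{\left(s,Z \right)} = Z s + \left(\frac{2}{9} + \frac{1}{9} \cdot 6\right) = Z s + \left(\frac{2}{9} + \frac{2}{3}\right) = Z s + \frac{8}{9} = \frac{8}{9} + Z s$)
$1 \left(-5\right) \left(-5\right) + \left(\left(-4\right)^{3} - 6\right) \left(-34 - 26\right) y{\left(1,11 \right)} = 1 \left(-5\right) \left(-5\right) + \left(\left(-4\right)^{3} - 6\right) \left(-34 - 26\right) \left(\frac{8}{9} + 11 \cdot 1\right) = \left(-5\right) \left(-5\right) + \left(-64 - 6\right) \left(-60\right) \left(\frac{8}{9} + 11\right) = 25 + \left(-70\right) \left(-60\right) \frac{107}{9} = 25 + 4200 \cdot \frac{107}{9} = 25 + \frac{149800}{3} = \frac{149875}{3}$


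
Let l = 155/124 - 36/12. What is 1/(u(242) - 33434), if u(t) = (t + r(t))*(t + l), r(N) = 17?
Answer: 4/115163 ≈ 3.4733e-5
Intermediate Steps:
l = -7/4 (l = 155*(1/124) - 36*1/12 = 5/4 - 3 = -7/4 ≈ -1.7500)
u(t) = (17 + t)*(-7/4 + t) (u(t) = (t + 17)*(t - 7/4) = (17 + t)*(-7/4 + t))
1/(u(242) - 33434) = 1/((-119/4 + 242² + (61/4)*242) - 33434) = 1/((-119/4 + 58564 + 7381/2) - 33434) = 1/(248899/4 - 33434) = 1/(115163/4) = 4/115163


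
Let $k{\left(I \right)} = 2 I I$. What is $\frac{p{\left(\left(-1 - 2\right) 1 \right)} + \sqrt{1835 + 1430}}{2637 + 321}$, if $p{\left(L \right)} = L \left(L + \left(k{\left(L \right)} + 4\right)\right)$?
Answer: $- \frac{19}{986} + \frac{\sqrt{3265}}{2958} \approx 4.739 \cdot 10^{-5}$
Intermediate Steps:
$k{\left(I \right)} = 2 I^{2}$
$p{\left(L \right)} = L \left(4 + L + 2 L^{2}\right)$ ($p{\left(L \right)} = L \left(L + \left(2 L^{2} + 4\right)\right) = L \left(L + \left(4 + 2 L^{2}\right)\right) = L \left(4 + L + 2 L^{2}\right)$)
$\frac{p{\left(\left(-1 - 2\right) 1 \right)} + \sqrt{1835 + 1430}}{2637 + 321} = \frac{\left(-1 - 2\right) 1 \left(4 + \left(-1 - 2\right) 1 + 2 \left(\left(-1 - 2\right) 1\right)^{2}\right) + \sqrt{1835 + 1430}}{2637 + 321} = \frac{\left(-3\right) 1 \left(4 - 3 + 2 \left(\left(-3\right) 1\right)^{2}\right) + \sqrt{3265}}{2958} = \left(- 3 \left(4 - 3 + 2 \left(-3\right)^{2}\right) + \sqrt{3265}\right) \frac{1}{2958} = \left(- 3 \left(4 - 3 + 2 \cdot 9\right) + \sqrt{3265}\right) \frac{1}{2958} = \left(- 3 \left(4 - 3 + 18\right) + \sqrt{3265}\right) \frac{1}{2958} = \left(\left(-3\right) 19 + \sqrt{3265}\right) \frac{1}{2958} = \left(-57 + \sqrt{3265}\right) \frac{1}{2958} = - \frac{19}{986} + \frac{\sqrt{3265}}{2958}$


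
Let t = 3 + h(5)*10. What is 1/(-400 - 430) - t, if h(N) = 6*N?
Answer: -251491/830 ≈ -303.00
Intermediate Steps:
t = 303 (t = 3 + (6*5)*10 = 3 + 30*10 = 3 + 300 = 303)
1/(-400 - 430) - t = 1/(-400 - 430) - 1*303 = 1/(-830) - 303 = -1/830 - 303 = -251491/830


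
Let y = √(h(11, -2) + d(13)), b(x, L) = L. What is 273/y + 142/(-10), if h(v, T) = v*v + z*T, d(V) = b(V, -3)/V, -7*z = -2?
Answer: -71/5 + 91*√995358/3646 ≈ 10.701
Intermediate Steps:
z = 2/7 (z = -⅐*(-2) = 2/7 ≈ 0.28571)
d(V) = -3/V
h(v, T) = v² + 2*T/7 (h(v, T) = v*v + 2*T/7 = v² + 2*T/7)
y = √995358/91 (y = √((11² + (2/7)*(-2)) - 3/13) = √((121 - 4/7) - 3*1/13) = √(843/7 - 3/13) = √(10938/91) = √995358/91 ≈ 10.963)
273/y + 142/(-10) = 273/((√995358/91)) + 142/(-10) = 273*(√995358/10938) + 142*(-⅒) = 91*√995358/3646 - 71/5 = -71/5 + 91*√995358/3646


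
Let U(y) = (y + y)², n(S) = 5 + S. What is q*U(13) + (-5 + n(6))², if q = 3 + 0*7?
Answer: 2064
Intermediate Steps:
U(y) = 4*y² (U(y) = (2*y)² = 4*y²)
q = 3 (q = 3 + 0 = 3)
q*U(13) + (-5 + n(6))² = 3*(4*13²) + (-5 + (5 + 6))² = 3*(4*169) + (-5 + 11)² = 3*676 + 6² = 2028 + 36 = 2064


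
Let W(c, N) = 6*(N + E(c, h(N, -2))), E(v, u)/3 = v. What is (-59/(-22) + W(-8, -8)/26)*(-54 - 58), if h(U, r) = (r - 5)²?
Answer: 75320/143 ≈ 526.71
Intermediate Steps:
h(U, r) = (-5 + r)²
E(v, u) = 3*v
W(c, N) = 6*N + 18*c (W(c, N) = 6*(N + 3*c) = 6*N + 18*c)
(-59/(-22) + W(-8, -8)/26)*(-54 - 58) = (-59/(-22) + (6*(-8) + 18*(-8))/26)*(-54 - 58) = (-59*(-1/22) + (-48 - 144)*(1/26))*(-112) = (59/22 - 192*1/26)*(-112) = (59/22 - 96/13)*(-112) = -1345/286*(-112) = 75320/143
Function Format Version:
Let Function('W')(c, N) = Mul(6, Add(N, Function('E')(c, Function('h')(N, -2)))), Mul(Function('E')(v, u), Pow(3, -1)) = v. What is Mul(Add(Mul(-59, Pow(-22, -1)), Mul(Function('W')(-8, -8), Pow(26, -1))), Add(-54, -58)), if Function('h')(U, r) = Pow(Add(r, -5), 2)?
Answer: Rational(75320, 143) ≈ 526.71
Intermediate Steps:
Function('h')(U, r) = Pow(Add(-5, r), 2)
Function('E')(v, u) = Mul(3, v)
Function('W')(c, N) = Add(Mul(6, N), Mul(18, c)) (Function('W')(c, N) = Mul(6, Add(N, Mul(3, c))) = Add(Mul(6, N), Mul(18, c)))
Mul(Add(Mul(-59, Pow(-22, -1)), Mul(Function('W')(-8, -8), Pow(26, -1))), Add(-54, -58)) = Mul(Add(Mul(-59, Pow(-22, -1)), Mul(Add(Mul(6, -8), Mul(18, -8)), Pow(26, -1))), Add(-54, -58)) = Mul(Add(Mul(-59, Rational(-1, 22)), Mul(Add(-48, -144), Rational(1, 26))), -112) = Mul(Add(Rational(59, 22), Mul(-192, Rational(1, 26))), -112) = Mul(Add(Rational(59, 22), Rational(-96, 13)), -112) = Mul(Rational(-1345, 286), -112) = Rational(75320, 143)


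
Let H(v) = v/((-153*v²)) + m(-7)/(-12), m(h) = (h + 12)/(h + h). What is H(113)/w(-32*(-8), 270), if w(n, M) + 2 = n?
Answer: 28759/245918736 ≈ 0.00011695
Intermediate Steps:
w(n, M) = -2 + n
m(h) = (12 + h)/(2*h) (m(h) = (12 + h)/((2*h)) = (12 + h)*(1/(2*h)) = (12 + h)/(2*h))
H(v) = 5/168 - 1/(153*v) (H(v) = v/((-153*v²)) + ((½)*(12 - 7)/(-7))/(-12) = v*(-1/(153*v²)) + ((½)*(-⅐)*5)*(-1/12) = -1/(153*v) - 5/14*(-1/12) = -1/(153*v) + 5/168 = 5/168 - 1/(153*v))
H(113)/w(-32*(-8), 270) = ((1/8568)*(-56 + 255*113)/113)/(-2 - 32*(-8)) = ((1/8568)*(1/113)*(-56 + 28815))/(-2 + 256) = ((1/8568)*(1/113)*28759)/254 = (28759/968184)*(1/254) = 28759/245918736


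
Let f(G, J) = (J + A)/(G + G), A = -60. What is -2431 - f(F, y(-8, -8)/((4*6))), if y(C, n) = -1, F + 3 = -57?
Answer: -7002721/2880 ≈ -2431.5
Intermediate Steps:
F = -60 (F = -3 - 57 = -60)
f(G, J) = (-60 + J)/(2*G) (f(G, J) = (J - 60)/(G + G) = (-60 + J)/((2*G)) = (-60 + J)*(1/(2*G)) = (-60 + J)/(2*G))
-2431 - f(F, y(-8, -8)/((4*6))) = -2431 - (-60 - 1/(4*6))/(2*(-60)) = -2431 - (-1)*(-60 - 1/24)/(2*60) = -2431 - (-1)*(-1441)/(2*60*24) = -2431 - 1*1441/2880 = -2431 - 1441/2880 = -7002721/2880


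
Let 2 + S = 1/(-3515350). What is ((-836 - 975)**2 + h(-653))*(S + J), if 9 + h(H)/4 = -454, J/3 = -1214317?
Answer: -41977225708607637819/3515350 ≈ -1.1941e+13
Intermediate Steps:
J = -3642951 (J = 3*(-1214317) = -3642951)
h(H) = -1852 (h(H) = -36 + 4*(-454) = -36 - 1816 = -1852)
S = -7030701/3515350 (S = -2 + 1/(-3515350) = -2 - 1/3515350 = -7030701/3515350 ≈ -2.0000)
((-836 - 975)**2 + h(-653))*(S + J) = ((-836 - 975)**2 - 1852)*(-7030701/3515350 - 3642951) = ((-1811)**2 - 1852)*(-12806254828551/3515350) = (3279721 - 1852)*(-12806254828551/3515350) = 3277869*(-12806254828551/3515350) = -41977225708607637819/3515350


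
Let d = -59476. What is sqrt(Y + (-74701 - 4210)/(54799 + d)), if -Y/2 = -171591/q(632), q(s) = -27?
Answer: I*sqrt(277663376767)/4677 ≈ 112.67*I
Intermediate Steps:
Y = -114394/9 (Y = -(-343182)/(-27) = -(-343182)*(-1)/27 = -2*57197/9 = -114394/9 ≈ -12710.)
sqrt(Y + (-74701 - 4210)/(54799 + d)) = sqrt(-114394/9 + (-74701 - 4210)/(54799 - 59476)) = sqrt(-114394/9 - 78911/(-4677)) = sqrt(-114394/9 - 78911*(-1/4677)) = sqrt(-114394/9 + 78911/4677) = sqrt(-178103513/14031) = I*sqrt(277663376767)/4677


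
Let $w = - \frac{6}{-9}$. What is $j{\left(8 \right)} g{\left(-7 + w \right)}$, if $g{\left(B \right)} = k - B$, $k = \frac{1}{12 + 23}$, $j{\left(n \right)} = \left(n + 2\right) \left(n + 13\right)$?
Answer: $1336$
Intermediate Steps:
$j{\left(n \right)} = \left(2 + n\right) \left(13 + n\right)$
$w = \frac{2}{3}$ ($w = \left(-6\right) \left(- \frac{1}{9}\right) = \frac{2}{3} \approx 0.66667$)
$k = \frac{1}{35} \approx 0.028571$
$g{\left(B \right)} = \frac{1}{35} - B$
$j{\left(8 \right)} g{\left(-7 + w \right)} = \left(26 + 8^{2} + 15 \cdot 8\right) \left(\frac{1}{35} - \left(-7 + \frac{2}{3}\right)\right) = \left(26 + 64 + 120\right) \left(\frac{1}{35} - - \frac{19}{3}\right) = 210 \left(\frac{1}{35} + \frac{19}{3}\right) = 210 \cdot \frac{668}{105} = 1336$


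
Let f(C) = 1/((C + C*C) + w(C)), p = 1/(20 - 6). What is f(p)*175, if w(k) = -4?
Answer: -34300/769 ≈ -44.603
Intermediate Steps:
p = 1/14 ≈ 0.071429
f(C) = 1/(-4 + C + C**2) (f(C) = 1/((C + C*C) - 4) = 1/((C + C**2) - 4) = 1/(-4 + C + C**2))
f(p)*175 = 175/(-4 + 1/14 + (1/14)**2) = 175/(-4 + 1/14 + 1/196) = 175/(-769/196) = -196/769*175 = -34300/769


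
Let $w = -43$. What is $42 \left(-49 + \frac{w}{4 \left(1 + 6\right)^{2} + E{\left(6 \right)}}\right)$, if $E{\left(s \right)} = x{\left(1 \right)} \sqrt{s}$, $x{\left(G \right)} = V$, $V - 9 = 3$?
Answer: $- \frac{9704499}{4694} + \frac{2709 \sqrt{6}}{4694} \approx -2066.0$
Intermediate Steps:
$V = 12$ ($V = 9 + 3 = 12$)
$x{\left(G \right)} = 12$
$E{\left(s \right)} = 12 \sqrt{s}$
$42 \left(-49 + \frac{w}{4 \left(1 + 6\right)^{2} + E{\left(6 \right)}}\right) = 42 \left(-49 - \frac{43}{4 \left(1 + 6\right)^{2} + 12 \sqrt{6}}\right) = 42 \left(-49 - \frac{43}{4 \cdot 7^{2} + 12 \sqrt{6}}\right) = 42 \left(-49 - \frac{43}{4 \cdot 49 + 12 \sqrt{6}}\right) = 42 \left(-49 - \frac{43}{196 + 12 \sqrt{6}}\right) = -2058 - \frac{1806}{196 + 12 \sqrt{6}}$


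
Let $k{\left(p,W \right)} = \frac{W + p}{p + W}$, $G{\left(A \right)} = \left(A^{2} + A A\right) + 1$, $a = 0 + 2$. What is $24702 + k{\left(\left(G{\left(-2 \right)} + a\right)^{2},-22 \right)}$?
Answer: $24703$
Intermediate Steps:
$a = 2$
$G{\left(A \right)} = 1 + 2 A^{2}$ ($G{\left(A \right)} = \left(A^{2} + A^{2}\right) + 1 = 2 A^{2} + 1 = 1 + 2 A^{2}$)
$k{\left(p,W \right)} = 1$ ($k{\left(p,W \right)} = \frac{W + p}{W + p} = 1$)
$24702 + k{\left(\left(G{\left(-2 \right)} + a\right)^{2},-22 \right)} = 24702 + 1 = 24703$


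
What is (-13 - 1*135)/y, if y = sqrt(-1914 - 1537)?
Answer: 148*I*sqrt(3451)/3451 ≈ 2.5194*I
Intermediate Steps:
y = I*sqrt(3451) (y = sqrt(-3451) = I*sqrt(3451) ≈ 58.745*I)
(-13 - 1*135)/y = (-13 - 1*135)/((I*sqrt(3451))) = (-13 - 135)*(-I*sqrt(3451)/3451) = -(-148)*I*sqrt(3451)/3451 = 148*I*sqrt(3451)/3451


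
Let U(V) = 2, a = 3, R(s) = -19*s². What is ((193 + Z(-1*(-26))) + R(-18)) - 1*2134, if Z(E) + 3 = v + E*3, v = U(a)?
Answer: -8020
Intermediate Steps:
v = 2
Z(E) = -1 + 3*E (Z(E) = -3 + (2 + E*3) = -3 + (2 + 3*E) = -1 + 3*E)
((193 + Z(-1*(-26))) + R(-18)) - 1*2134 = ((193 + (-1 + 3*(-1*(-26)))) - 19*(-18)²) - 1*2134 = ((193 + (-1 + 3*26)) - 19*324) - 2134 = ((193 + (-1 + 78)) - 6156) - 2134 = ((193 + 77) - 6156) - 2134 = (270 - 6156) - 2134 = -5886 - 2134 = -8020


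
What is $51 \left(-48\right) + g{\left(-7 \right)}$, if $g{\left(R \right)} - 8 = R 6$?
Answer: $-2482$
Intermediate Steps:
$g{\left(R \right)} = 8 + 6 R$ ($g{\left(R \right)} = 8 + R 6 = 8 + 6 R$)
$51 \left(-48\right) + g{\left(-7 \right)} = 51 \left(-48\right) + \left(8 + 6 \left(-7\right)\right) = -2448 + \left(8 - 42\right) = -2448 - 34 = -2482$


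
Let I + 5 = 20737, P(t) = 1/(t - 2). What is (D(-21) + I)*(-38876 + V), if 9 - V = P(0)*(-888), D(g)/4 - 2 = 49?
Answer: -823015096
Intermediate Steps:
P(t) = 1/(-2 + t)
I = 20732 (I = -5 + 20737 = 20732)
D(g) = 204 (D(g) = 8 + 4*49 = 8 + 196 = 204)
V = -435 (V = 9 - (-888)/(-2 + 0) = 9 - (-888)/(-2) = 9 - (-1)*(-888)/2 = 9 - 1*444 = 9 - 444 = -435)
(D(-21) + I)*(-38876 + V) = (204 + 20732)*(-38876 - 435) = 20936*(-39311) = -823015096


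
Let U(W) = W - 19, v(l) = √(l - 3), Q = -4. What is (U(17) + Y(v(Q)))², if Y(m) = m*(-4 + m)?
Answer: -31 + 72*I*√7 ≈ -31.0 + 190.49*I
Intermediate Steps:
v(l) = √(-3 + l)
U(W) = -19 + W
(U(17) + Y(v(Q)))² = ((-19 + 17) + √(-3 - 4)*(-4 + √(-3 - 4)))² = (-2 + √(-7)*(-4 + √(-7)))² = (-2 + (I*√7)*(-4 + I*√7))² = (-2 + I*√7*(-4 + I*√7))²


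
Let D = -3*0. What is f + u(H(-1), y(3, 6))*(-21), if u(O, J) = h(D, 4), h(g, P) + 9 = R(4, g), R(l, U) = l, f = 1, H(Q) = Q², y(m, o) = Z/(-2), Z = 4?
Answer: 106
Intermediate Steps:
y(m, o) = -2 (y(m, o) = 4/(-2) = 4*(-½) = -2)
D = 0
h(g, P) = -5 (h(g, P) = -9 + 4 = -5)
u(O, J) = -5
f + u(H(-1), y(3, 6))*(-21) = 1 - 5*(-21) = 1 + 105 = 106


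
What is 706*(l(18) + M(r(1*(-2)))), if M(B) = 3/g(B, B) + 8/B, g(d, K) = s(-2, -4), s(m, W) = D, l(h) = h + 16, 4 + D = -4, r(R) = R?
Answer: 83661/4 ≈ 20915.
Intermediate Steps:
D = -8 (D = -4 - 4 = -8)
l(h) = 16 + h
s(m, W) = -8
g(d, K) = -8
M(B) = -3/8 + 8/B (M(B) = 3/(-8) + 8/B = 3*(-⅛) + 8/B = -3/8 + 8/B)
706*(l(18) + M(r(1*(-2)))) = 706*((16 + 18) + (-3/8 + 8/((1*(-2))))) = 706*(34 + (-3/8 + 8/(-2))) = 706*(34 + (-3/8 + 8*(-½))) = 706*(34 + (-3/8 - 4)) = 706*(34 - 35/8) = 706*(237/8) = 83661/4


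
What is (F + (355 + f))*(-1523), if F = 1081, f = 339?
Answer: -2703325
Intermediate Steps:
(F + (355 + f))*(-1523) = (1081 + (355 + 339))*(-1523) = (1081 + 694)*(-1523) = 1775*(-1523) = -2703325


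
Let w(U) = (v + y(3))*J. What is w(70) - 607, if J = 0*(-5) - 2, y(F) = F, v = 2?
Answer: -617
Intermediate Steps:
J = -2 (J = 0 - 2 = -2)
w(U) = -10 (w(U) = (2 + 3)*(-2) = 5*(-2) = -10)
w(70) - 607 = -10 - 607 = -617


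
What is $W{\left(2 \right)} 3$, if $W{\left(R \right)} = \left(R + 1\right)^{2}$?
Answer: $27$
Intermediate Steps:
$W{\left(R \right)} = \left(1 + R\right)^{2}$
$W{\left(2 \right)} 3 = \left(1 + 2\right)^{2} \cdot 3 = 3^{2} \cdot 3 = 9 \cdot 3 = 27$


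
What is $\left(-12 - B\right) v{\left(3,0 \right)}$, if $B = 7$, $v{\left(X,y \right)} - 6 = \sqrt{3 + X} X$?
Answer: $-114 - 57 \sqrt{6} \approx -253.62$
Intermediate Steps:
$v{\left(X,y \right)} = 6 + X \sqrt{3 + X}$ ($v{\left(X,y \right)} = 6 + \sqrt{3 + X} X = 6 + X \sqrt{3 + X}$)
$\left(-12 - B\right) v{\left(3,0 \right)} = \left(-12 - 7\right) \left(6 + 3 \sqrt{3 + 3}\right) = \left(-12 - 7\right) \left(6 + 3 \sqrt{6}\right) = - 19 \left(6 + 3 \sqrt{6}\right) = -114 - 57 \sqrt{6}$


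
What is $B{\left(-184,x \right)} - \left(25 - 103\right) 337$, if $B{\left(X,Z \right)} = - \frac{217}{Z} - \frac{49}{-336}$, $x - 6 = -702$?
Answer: $\frac{36590749}{1392} \approx 26286.0$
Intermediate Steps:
$x = -696$ ($x = 6 - 702 = -696$)
$B{\left(X,Z \right)} = \frac{7}{48} - \frac{217}{Z}$ ($B{\left(X,Z \right)} = - \frac{217}{Z} - - \frac{7}{48} = - \frac{217}{Z} + \frac{7}{48} = \frac{7}{48} - \frac{217}{Z}$)
$B{\left(-184,x \right)} - \left(25 - 103\right) 337 = \left(\frac{7}{48} - \frac{217}{-696}\right) - \left(25 - 103\right) 337 = \left(\frac{7}{48} - - \frac{217}{696}\right) - \left(-78\right) 337 = \left(\frac{7}{48} + \frac{217}{696}\right) - -26286 = \frac{637}{1392} + 26286 = \frac{36590749}{1392}$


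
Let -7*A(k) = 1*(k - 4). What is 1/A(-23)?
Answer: 7/27 ≈ 0.25926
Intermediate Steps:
A(k) = 4/7 - k/7 (A(k) = -(k - 4)/7 = -(-4 + k)/7 = 4/7 - k/7)
1/A(-23) = 1/(4/7 - 1/7*(-23)) = 1/(4/7 + 23/7) = 1/(27/7) = 7/27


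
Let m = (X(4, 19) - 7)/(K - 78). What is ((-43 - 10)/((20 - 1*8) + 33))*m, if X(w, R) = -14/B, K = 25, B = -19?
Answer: -119/855 ≈ -0.13918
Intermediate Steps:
X(w, R) = 14/19 (X(w, R) = -14/(-19) = -14*(-1/19) = 14/19)
m = 119/1007 (m = (14/19 - 7)/(25 - 78) = -119/19/(-53) = -119/19*(-1/53) = 119/1007 ≈ 0.11817)
((-43 - 10)/((20 - 1*8) + 33))*m = ((-43 - 10)/((20 - 1*8) + 33))*(119/1007) = -53/((20 - 8) + 33)*(119/1007) = -53/(12 + 33)*(119/1007) = -53/45*(119/1007) = -53*1/45*(119/1007) = -53/45*119/1007 = -119/855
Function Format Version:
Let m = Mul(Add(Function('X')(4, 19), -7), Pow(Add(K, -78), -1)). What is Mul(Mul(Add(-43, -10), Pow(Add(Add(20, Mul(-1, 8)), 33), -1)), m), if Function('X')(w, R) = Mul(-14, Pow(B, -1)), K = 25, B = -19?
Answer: Rational(-119, 855) ≈ -0.13918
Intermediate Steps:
Function('X')(w, R) = Rational(14, 19) (Function('X')(w, R) = Mul(-14, Pow(-19, -1)) = Mul(-14, Rational(-1, 19)) = Rational(14, 19))
m = Rational(119, 1007) (m = Mul(Add(Rational(14, 19), -7), Pow(Add(25, -78), -1)) = Mul(Rational(-119, 19), Pow(-53, -1)) = Mul(Rational(-119, 19), Rational(-1, 53)) = Rational(119, 1007) ≈ 0.11817)
Mul(Mul(Add(-43, -10), Pow(Add(Add(20, Mul(-1, 8)), 33), -1)), m) = Mul(Mul(Add(-43, -10), Pow(Add(Add(20, Mul(-1, 8)), 33), -1)), Rational(119, 1007)) = Mul(Mul(-53, Pow(Add(Add(20, -8), 33), -1)), Rational(119, 1007)) = Mul(Mul(-53, Pow(Add(12, 33), -1)), Rational(119, 1007)) = Mul(Mul(-53, Pow(45, -1)), Rational(119, 1007)) = Mul(Mul(-53, Rational(1, 45)), Rational(119, 1007)) = Mul(Rational(-53, 45), Rational(119, 1007)) = Rational(-119, 855)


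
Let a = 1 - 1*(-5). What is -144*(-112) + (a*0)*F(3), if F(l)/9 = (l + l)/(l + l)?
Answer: 16128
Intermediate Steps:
a = 6 (a = 1 + 5 = 6)
F(l) = 9 (F(l) = 9*((l + l)/(l + l)) = 9*((2*l)/((2*l))) = 9*((2*l)*(1/(2*l))) = 9*1 = 9)
-144*(-112) + (a*0)*F(3) = -144*(-112) + (6*0)*9 = 16128 + 0*9 = 16128 + 0 = 16128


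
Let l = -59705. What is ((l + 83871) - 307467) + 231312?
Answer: -51989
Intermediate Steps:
((l + 83871) - 307467) + 231312 = ((-59705 + 83871) - 307467) + 231312 = (24166 - 307467) + 231312 = -283301 + 231312 = -51989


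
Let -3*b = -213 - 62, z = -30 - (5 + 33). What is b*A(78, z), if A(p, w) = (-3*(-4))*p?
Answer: 85800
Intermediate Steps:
z = -68 (z = -30 - 1*38 = -30 - 38 = -68)
A(p, w) = 12*p
b = 275/3 (b = -(-213 - 62)/3 = -⅓*(-275) = 275/3 ≈ 91.667)
b*A(78, z) = 275*(12*78)/3 = (275/3)*936 = 85800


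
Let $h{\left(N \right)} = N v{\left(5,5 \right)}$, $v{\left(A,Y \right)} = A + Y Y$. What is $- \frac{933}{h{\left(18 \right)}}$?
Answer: $- \frac{311}{180} \approx -1.7278$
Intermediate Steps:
$v{\left(A,Y \right)} = A + Y^{2}$
$h{\left(N \right)} = 30 N$ ($h{\left(N \right)} = N \left(5 + 5^{2}\right) = N \left(5 + 25\right) = N 30 = 30 N$)
$- \frac{933}{h{\left(18 \right)}} = - \frac{933}{30 \cdot 18} = - \frac{933}{540} = \left(-933\right) \frac{1}{540} = - \frac{311}{180}$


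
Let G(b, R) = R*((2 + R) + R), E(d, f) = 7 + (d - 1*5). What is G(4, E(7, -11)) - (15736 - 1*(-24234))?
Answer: -39790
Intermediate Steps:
E(d, f) = 2 + d (E(d, f) = 7 + (d - 5) = 7 + (-5 + d) = 2 + d)
G(b, R) = R*(2 + 2*R)
G(4, E(7, -11)) - (15736 - 1*(-24234)) = 2*(2 + 7)*(1 + (2 + 7)) - (15736 - 1*(-24234)) = 2*9*(1 + 9) - (15736 + 24234) = 2*9*10 - 1*39970 = 180 - 39970 = -39790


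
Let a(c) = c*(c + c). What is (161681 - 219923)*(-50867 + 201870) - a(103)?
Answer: -8794737944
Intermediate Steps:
a(c) = 2*c**2 (a(c) = c*(2*c) = 2*c**2)
(161681 - 219923)*(-50867 + 201870) - a(103) = (161681 - 219923)*(-50867 + 201870) - 2*103**2 = -58242*151003 - 2*10609 = -8794716726 - 1*21218 = -8794716726 - 21218 = -8794737944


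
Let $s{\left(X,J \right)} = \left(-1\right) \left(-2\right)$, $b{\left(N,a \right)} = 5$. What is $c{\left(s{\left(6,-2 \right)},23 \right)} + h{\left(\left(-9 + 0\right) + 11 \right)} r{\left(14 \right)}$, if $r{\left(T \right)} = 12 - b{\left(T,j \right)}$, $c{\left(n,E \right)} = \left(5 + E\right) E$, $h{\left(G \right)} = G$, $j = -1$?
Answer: $658$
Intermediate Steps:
$s{\left(X,J \right)} = 2$
$c{\left(n,E \right)} = E \left(5 + E\right)$
$r{\left(T \right)} = 7$ ($r{\left(T \right)} = 12 - 5 = 7$)
$c{\left(s{\left(6,-2 \right)},23 \right)} + h{\left(\left(-9 + 0\right) + 11 \right)} r{\left(14 \right)} = 23 \left(5 + 23\right) + \left(\left(-9 + 0\right) + 11\right) 7 = 23 \cdot 28 + \left(-9 + 11\right) 7 = 644 + 2 \cdot 7 = 644 + 14 = 658$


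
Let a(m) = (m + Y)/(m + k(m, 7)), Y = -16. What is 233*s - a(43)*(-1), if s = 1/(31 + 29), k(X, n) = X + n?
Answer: 7763/1860 ≈ 4.1737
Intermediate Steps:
s = 1/60 ≈ 0.016667
a(m) = (-16 + m)/(7 + 2*m) (a(m) = (m - 16)/(m + (m + 7)) = (-16 + m)/(m + (7 + m)) = (-16 + m)/(7 + 2*m))
233*s - a(43)*(-1) = 233*(1/60) - (-16 + 43)/(7 + 2*43)*(-1) = 233/60 - 27/(7 + 86)*(-1) = 233/60 - 27/93*(-1) = 233/60 - (1/93)*27*(-1) = 233/60 - 9*(-1)/31 = 233/60 - 1*(-9/31) = 233/60 + 9/31 = 7763/1860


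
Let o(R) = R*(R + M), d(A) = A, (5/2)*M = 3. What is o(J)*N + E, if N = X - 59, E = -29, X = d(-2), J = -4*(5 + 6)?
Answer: -574521/5 ≈ -1.1490e+5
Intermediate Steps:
M = 6/5 (M = (2/5)*3 = 6/5 ≈ 1.2000)
J = -44 (J = -4*11 = -44)
X = -2
o(R) = R*(6/5 + R) (o(R) = R*(R + 6/5) = R*(6/5 + R))
N = -61 (N = -2 - 59 = -61)
o(J)*N + E = ((1/5)*(-44)*(6 + 5*(-44)))*(-61) - 29 = ((1/5)*(-44)*(6 - 220))*(-61) - 29 = ((1/5)*(-44)*(-214))*(-61) - 29 = (9416/5)*(-61) - 29 = -574376/5 - 29 = -574521/5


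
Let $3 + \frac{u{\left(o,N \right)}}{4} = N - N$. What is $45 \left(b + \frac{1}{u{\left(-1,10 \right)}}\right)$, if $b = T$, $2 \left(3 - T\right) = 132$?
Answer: $- \frac{11355}{4} \approx -2838.8$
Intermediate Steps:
$T = -63$ ($T = 3 - 66 = -63$)
$b = -63$
$u{\left(o,N \right)} = -12$ ($u{\left(o,N \right)} = -12 + 4 \left(N - N\right) = -12 + 4 \cdot 0 = -12 + 0 = -12$)
$45 \left(b + \frac{1}{u{\left(-1,10 \right)}}\right) = 45 \left(-63 + \frac{1}{-12}\right) = 45 \left(-63 - \frac{1}{12}\right) = 45 \left(- \frac{757}{12}\right) = - \frac{11355}{4}$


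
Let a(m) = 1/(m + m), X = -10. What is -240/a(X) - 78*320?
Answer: -20160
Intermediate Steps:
a(m) = 1/(2*m)
-240/a(X) - 78*320 = -240/((1/2)/(-10)) - 78*320 = -240/((1/2)*(-1/10)) - 24960 = -240/(-1/20) - 24960 = -240*(-20) - 24960 = 4800 - 24960 = -20160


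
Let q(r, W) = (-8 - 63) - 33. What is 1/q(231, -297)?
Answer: -1/104 ≈ -0.0096154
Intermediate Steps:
q(r, W) = -104 (q(r, W) = -71 - 33 = -104)
1/q(231, -297) = 1/(-104) = -1/104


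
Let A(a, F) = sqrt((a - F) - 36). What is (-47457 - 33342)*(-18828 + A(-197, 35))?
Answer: 1521283572 - 161598*I*sqrt(67) ≈ 1.5213e+9 - 1.3227e+6*I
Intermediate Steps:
A(a, F) = sqrt(-36 + a - F)
(-47457 - 33342)*(-18828 + A(-197, 35)) = (-47457 - 33342)*(-18828 + sqrt(-36 - 197 - 1*35)) = -80799*(-18828 + sqrt(-36 - 197 - 35)) = -80799*(-18828 + sqrt(-268)) = -80799*(-18828 + 2*I*sqrt(67)) = 1521283572 - 161598*I*sqrt(67)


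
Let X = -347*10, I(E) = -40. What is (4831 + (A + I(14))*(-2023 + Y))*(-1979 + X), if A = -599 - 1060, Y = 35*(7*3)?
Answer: -11950436207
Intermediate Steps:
Y = 735 (Y = 35*21 = 735)
A = -1659
X = -3470
(4831 + (A + I(14))*(-2023 + Y))*(-1979 + X) = (4831 + (-1659 - 40)*(-2023 + 735))*(-1979 - 3470) = (4831 - 1699*(-1288))*(-5449) = (4831 + 2188312)*(-5449) = 2193143*(-5449) = -11950436207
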